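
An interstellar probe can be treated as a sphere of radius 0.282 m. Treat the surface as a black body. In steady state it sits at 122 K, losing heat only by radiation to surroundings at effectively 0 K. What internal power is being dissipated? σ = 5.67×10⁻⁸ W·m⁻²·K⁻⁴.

P ≈ 12.6 W

Steady state: P = εσA T⁴.
A = 4πr² = 0.9993 m²; T⁴ = (122)⁴ = 2.215×10⁸ K⁴.
P = 1.0 × 5.67×10⁻⁸ × 0.9993 × 2.215×10⁸.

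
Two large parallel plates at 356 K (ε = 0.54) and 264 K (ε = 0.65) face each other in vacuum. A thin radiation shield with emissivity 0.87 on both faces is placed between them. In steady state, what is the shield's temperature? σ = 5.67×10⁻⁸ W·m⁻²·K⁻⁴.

In steady state the net flux on the hot side equals that on the cold side.
σ(T₁⁴−T_s⁴)/D₁ = σ(T_s⁴−T₂⁴)/D₂, with D₁ = 1/ε₁+1/ε_s−1 = 2.001, D₂ = 1/ε_s+1/ε₂−1 = 1.688.
Solve for T_s⁴: T_s⁴ = (D₂·T₁⁴ + D₁·T₂⁴)/(D₁+D₂) = 9.984×10⁹ K⁴.

T_s ≈ 316 K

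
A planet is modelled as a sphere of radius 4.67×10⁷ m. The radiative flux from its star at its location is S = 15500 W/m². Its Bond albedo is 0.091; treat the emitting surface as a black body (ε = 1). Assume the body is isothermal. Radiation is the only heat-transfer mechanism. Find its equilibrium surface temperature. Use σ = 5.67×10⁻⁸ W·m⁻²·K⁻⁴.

At equilibrium, absorbed power = emitted power.
Absorbing cross-section = πr² = 6.851×10¹⁵ m²; emitting surface = 4πr² = 2.741×10¹⁶ m² (ratio 4).
(1−a)S·A_cross = εσ·A_surf·T⁴  ⇒  T⁴ = (1−a)S/(4σ).
T⁴ = 0.909·15500/(4·5.67×10⁻⁸) = 6.212×10¹⁰ K⁴.
T = (6.212×10¹⁰)^(1/4).

T ≈ 499 K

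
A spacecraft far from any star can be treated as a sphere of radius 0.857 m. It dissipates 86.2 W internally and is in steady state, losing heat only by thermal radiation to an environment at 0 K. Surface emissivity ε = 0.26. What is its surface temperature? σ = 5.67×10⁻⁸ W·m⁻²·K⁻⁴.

Steady state: internal power = radiated power, P = εσA T⁴.
Radiating area A = 4πr² = 9.229 m².
T⁴ = P/(εσA) = 86.2/(0.26·5.67×10⁻⁸·9.229) = 6.335×10⁸ K⁴.
T = (6.335×10⁸)^(1/4).

T ≈ 159 K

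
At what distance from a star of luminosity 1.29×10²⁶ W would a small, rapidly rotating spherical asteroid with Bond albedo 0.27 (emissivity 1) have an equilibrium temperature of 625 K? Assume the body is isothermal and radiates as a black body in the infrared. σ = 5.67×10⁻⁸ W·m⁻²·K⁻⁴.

For an isothermal black-emitting sphere, (1−a)S·πr² = σ·4πr²·T⁴ ⇒ S = 4σT⁴/(1−a).
S = 4·5.67×10⁻⁸·(625)⁴/0.730 = 47410 W/m².
Flux falls as S = L/(4πd²), so d = √(L/(4πS)) = √(1.29×10²⁶/(4π·47410)).

d ≈ 1.47×10¹⁰ m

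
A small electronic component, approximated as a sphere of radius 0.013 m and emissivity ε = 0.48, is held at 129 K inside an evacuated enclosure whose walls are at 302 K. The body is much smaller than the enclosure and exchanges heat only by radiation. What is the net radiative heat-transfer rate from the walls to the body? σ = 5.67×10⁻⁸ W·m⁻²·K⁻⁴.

For a small grey body in a large enclosure: P_net = εσA(T_body⁴ − T_wall⁴).
A = 4πr² = 0.002124 m²; T_body⁴ − T_wall⁴ = 2.769×10⁸ − 8.318×10⁹ = -8.041×10⁹ K⁴.
|P_net| = 0.48·5.67×10⁻⁸·0.002124·8.041×10⁹.

P_net ≈ 0.465 W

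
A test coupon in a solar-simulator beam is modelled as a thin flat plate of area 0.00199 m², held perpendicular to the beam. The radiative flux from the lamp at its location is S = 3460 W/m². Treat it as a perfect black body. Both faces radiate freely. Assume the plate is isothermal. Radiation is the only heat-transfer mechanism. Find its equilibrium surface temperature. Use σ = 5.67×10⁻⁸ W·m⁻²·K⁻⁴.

T ≈ 418 K

At equilibrium, absorbed power = emitted power.
Absorbing cross-section = A = 0.001990 m²; emitting surface = 2A = 0.003980 m² (ratio 2).
S·A_cross = εσ·A_surf·T⁴  ⇒  T⁴ = S/(2σ).
T⁴ = 1.00·3460/(2·5.67×10⁻⁸) = 3.051×10¹⁰ K⁴.
T = (3.051×10¹⁰)^(1/4).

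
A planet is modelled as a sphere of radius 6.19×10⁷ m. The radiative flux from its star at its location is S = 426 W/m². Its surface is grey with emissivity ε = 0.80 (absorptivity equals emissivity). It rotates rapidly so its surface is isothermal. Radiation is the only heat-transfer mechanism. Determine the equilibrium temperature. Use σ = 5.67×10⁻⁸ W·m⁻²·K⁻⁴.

At equilibrium, absorbed power = emitted power.
Absorbing cross-section = πr² = 1.204×10¹⁶ m²; emitting surface = 4πr² = 4.815×10¹⁶ m² (ratio 4).
εS·A_cross = εσ·A_surf·T⁴  ⇒  T⁴ = S/(4σ)   (ε cancels).
T⁴ = 426/(4·5.67×10⁻⁸) = 1.878×10⁹ K⁴.
T = (1.878×10⁹)^(1/4).

T ≈ 208 K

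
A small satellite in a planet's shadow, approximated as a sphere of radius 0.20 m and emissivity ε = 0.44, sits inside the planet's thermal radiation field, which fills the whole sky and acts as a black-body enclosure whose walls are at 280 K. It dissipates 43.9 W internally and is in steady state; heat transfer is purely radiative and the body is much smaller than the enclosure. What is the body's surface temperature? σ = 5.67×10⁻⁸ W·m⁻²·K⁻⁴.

For a small grey body in a large enclosure, net radiated power = εσA(T⁴ − T_w⁴).
Steady state: P = εσA(T⁴ − T_w⁴) with A = 4πr² = 0.5027 m².
T⁴ = P/(εσA) + T_w⁴ = 43.9/(0.44·5.67×10⁻⁸·0.5027) + (280)⁴
    = 3.501×10⁹ + 6.147×10⁹ = 9.647×10⁹ K⁴.

T ≈ 313 K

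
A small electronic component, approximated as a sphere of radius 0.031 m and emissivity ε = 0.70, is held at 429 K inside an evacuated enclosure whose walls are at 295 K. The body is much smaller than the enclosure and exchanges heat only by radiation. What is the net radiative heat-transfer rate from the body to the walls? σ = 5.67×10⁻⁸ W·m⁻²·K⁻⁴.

P_net ≈ 12.6 W

For a small grey body in a large enclosure: P_net = εσA(T_body⁴ − T_wall⁴).
A = 4πr² = 0.01208 m²; T_body⁴ − T_wall⁴ = 3.387×10¹⁰ − 7.573×10⁹ = 2.630×10¹⁰ K⁴.
|P_net| = 0.70·5.67×10⁻⁸·0.01208·2.630×10¹⁰.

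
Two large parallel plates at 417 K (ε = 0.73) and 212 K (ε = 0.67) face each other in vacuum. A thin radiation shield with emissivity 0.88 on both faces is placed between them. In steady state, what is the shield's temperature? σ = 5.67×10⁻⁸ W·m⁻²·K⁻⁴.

In steady state the net flux on the hot side equals that on the cold side.
σ(T₁⁴−T_s⁴)/D₁ = σ(T_s⁴−T₂⁴)/D₂, with D₁ = 1/ε₁+1/ε_s−1 = 1.506, D₂ = 1/ε_s+1/ε₂−1 = 1.629.
Solve for T_s⁴: T_s⁴ = (D₂·T₁⁴ + D₁·T₂⁴)/(D₁+D₂) = 1.668×10¹⁰ K⁴.

T_s ≈ 359 K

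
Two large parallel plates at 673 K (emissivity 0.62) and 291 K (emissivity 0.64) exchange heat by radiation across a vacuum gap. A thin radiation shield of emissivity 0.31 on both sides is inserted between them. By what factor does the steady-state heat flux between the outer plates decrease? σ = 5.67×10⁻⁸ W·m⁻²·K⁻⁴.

factor ≈ 3.51

Without shield: q₀ = σΔ(T⁴)/(1/ε₁+1/ε₂−1) with denominator 2.175.
With shield the two gaps are in series; the resistances add: (1/ε₁+1/ε_s−1)+(1/ε_s+1/ε₂−1) = 3.839+3.788 = 7.627.
Heat-flux ratio q₀/q = 7.627/2.175.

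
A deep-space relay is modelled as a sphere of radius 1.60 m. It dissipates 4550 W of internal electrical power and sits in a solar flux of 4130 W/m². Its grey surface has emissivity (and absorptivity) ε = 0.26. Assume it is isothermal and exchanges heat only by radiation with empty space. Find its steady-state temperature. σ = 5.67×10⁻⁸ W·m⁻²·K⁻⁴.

T ≈ 408 K

At steady state, absorbed solar power + internal power = radiated power.
Absorbed: α·S·A_cross = 0.26·4130·8.042 = 8636 W (cross-section πr²).
Total input = 8636 + 4550 = 13190 W.
Radiated: εσ·A_surf·T⁴ with A_surf = 4πr² = 32.17 m².
T⁴ = 13190/(0.26·5.67×10⁻⁸·32.17) = 2.780×10¹⁰ K⁴.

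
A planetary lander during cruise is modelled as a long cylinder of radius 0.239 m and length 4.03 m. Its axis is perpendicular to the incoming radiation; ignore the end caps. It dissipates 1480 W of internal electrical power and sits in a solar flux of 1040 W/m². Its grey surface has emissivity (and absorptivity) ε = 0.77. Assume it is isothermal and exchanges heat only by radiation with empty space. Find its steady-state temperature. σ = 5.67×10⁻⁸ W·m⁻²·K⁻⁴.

At steady state, absorbed solar power + internal power = radiated power.
Absorbed: α·S·A_cross = 0.77·1040·1.926 = 1543 W (cross-section 2rL).
Total input = 1543 + 1480 = 3023 W.
Radiated: εσ·A_surf·T⁴ with A_surf = 2πrL = 6.052 m².
T⁴ = 3023/(0.77·5.67×10⁻⁸·6.052) = 1.144×10¹⁰ K⁴.

T ≈ 327 K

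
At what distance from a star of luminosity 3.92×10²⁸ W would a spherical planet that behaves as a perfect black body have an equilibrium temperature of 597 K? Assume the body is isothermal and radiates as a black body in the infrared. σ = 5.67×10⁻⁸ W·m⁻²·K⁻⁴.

d ≈ 3.29×10¹¹ m

For an isothermal black-emitting sphere, (1−a)S·πr² = σ·4πr²·T⁴ ⇒ S = 4σT⁴/(1−a).
S = 4·5.67×10⁻⁸·(597)⁴/1.00 = 28810 W/m².
Flux falls as S = L/(4πd²), so d = √(L/(4πS)) = √(3.92×10²⁸/(4π·28810)).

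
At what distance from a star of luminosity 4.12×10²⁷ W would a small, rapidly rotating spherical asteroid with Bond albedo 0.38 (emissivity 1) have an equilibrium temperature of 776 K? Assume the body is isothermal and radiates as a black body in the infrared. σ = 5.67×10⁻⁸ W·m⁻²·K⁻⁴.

d ≈ 4.97×10¹⁰ m

For an isothermal black-emitting sphere, (1−a)S·πr² = σ·4πr²·T⁴ ⇒ S = 4σT⁴/(1−a).
S = 4·5.67×10⁻⁸·(776)⁴/0.620 = 1.326×10⁵ W/m².
Flux falls as S = L/(4πd²), so d = √(L/(4πS)) = √(4.12×10²⁷/(4π·1.326×10⁵)).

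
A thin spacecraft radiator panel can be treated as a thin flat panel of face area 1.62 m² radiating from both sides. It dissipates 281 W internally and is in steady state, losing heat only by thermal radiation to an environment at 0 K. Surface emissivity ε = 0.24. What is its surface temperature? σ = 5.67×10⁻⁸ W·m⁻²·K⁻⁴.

Steady state: internal power = radiated power, P = εσA T⁴.
Radiating area A = 2·1.62 = 3.240 m².
T⁴ = P/(εσA) = 281/(0.24·5.67×10⁻⁸·3.240) = 6.373×10⁹ K⁴.
T = (6.373×10⁹)^(1/4).

T ≈ 283 K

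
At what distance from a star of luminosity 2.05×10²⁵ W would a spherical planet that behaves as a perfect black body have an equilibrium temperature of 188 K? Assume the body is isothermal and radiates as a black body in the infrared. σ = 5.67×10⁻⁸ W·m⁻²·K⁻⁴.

For an isothermal black-emitting sphere, (1−a)S·πr² = σ·4πr²·T⁴ ⇒ S = 4σT⁴/(1−a).
S = 4·5.67×10⁻⁸·(188)⁴/1.00 = 283.3 W/m².
Flux falls as S = L/(4πd²), so d = √(L/(4πS)) = √(2.05×10²⁵/(4π·283.3)).

d ≈ 7.59×10¹⁰ m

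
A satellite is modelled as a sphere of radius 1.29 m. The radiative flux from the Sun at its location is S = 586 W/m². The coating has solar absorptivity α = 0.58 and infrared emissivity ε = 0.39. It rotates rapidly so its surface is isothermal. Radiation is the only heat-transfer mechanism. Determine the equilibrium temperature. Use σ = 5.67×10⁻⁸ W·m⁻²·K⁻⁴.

At equilibrium, absorbed power = emitted power.
Absorbing cross-section = πr² = 5.228 m²; emitting surface = 4πr² = 20.91 m² (ratio 4).
αS·A_cross = εσ·A_surf·T⁴  ⇒  T⁴ = αS/(ε·4σ).
T⁴ = 0.580·586/(0.39·4·5.67×10⁻⁸) = 3.843×10⁹ K⁴.
T = (3.843×10⁹)^(1/4).

T ≈ 249 K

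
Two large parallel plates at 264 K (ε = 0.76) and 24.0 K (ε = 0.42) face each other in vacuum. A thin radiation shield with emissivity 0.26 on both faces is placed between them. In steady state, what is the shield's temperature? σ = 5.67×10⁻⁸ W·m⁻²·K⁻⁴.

In steady state the net flux on the hot side equals that on the cold side.
σ(T₁⁴−T_s⁴)/D₁ = σ(T_s⁴−T₂⁴)/D₂, with D₁ = 1/ε₁+1/ε_s−1 = 4.162, D₂ = 1/ε_s+1/ε₂−1 = 5.227.
Solve for T_s⁴: T_s⁴ = (D₂·T₁⁴ + D₁·T₂⁴)/(D₁+D₂) = 2.704×10⁹ K⁴.

T_s ≈ 228 K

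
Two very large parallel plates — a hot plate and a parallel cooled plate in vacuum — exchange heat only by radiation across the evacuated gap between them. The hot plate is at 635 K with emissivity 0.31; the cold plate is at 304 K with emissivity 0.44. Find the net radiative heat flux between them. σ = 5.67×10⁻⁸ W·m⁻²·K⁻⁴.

q ≈ 1940 W/m²

For two infinite grey parallel plates, q = σ(T₁⁴ − T₂⁴)/(1/ε₁ + 1/ε₂ − 1).
T₁⁴ − T₂⁴ = 1.626×10¹¹ − 8.541×10⁹ = 1.540×10¹¹ K⁴.
1/ε₁ + 1/ε₂ − 1 = 3.226 + 2.273 − 1 = 4.499.
q = 5.67×10⁻⁸ × 1.540×10¹¹ / 4.499.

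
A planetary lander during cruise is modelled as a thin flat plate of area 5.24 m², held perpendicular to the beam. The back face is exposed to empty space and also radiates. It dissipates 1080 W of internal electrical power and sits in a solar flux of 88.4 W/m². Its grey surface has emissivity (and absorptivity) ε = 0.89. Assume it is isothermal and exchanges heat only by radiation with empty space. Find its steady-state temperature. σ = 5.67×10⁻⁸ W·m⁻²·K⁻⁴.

T ≈ 230 K

At steady state, absorbed solar power + internal power = radiated power.
Absorbed: α·S·A_cross = 0.89·88.4·5.240 = 412.3 W (cross-section A).
Total input = 412.3 + 1080 = 1492 W.
Radiated: εσ·A_surf·T⁴ with A_surf = 2A = 10.48 m².
T⁴ = 1492/(0.89·5.67×10⁻⁸·10.48) = 2.822×10⁹ K⁴.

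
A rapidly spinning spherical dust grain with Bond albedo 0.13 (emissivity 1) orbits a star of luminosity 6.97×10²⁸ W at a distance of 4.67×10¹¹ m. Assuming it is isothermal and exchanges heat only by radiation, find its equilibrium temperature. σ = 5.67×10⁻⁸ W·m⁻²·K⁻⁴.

First find the stellar flux at distance d: S = L/(4πd²) = 6.97×10²⁸/(4π·(4.67×10¹¹)²) = 25430 W/m².
For an isothermal sphere, absorbed (1−a)S·πr² = emitted σ·4πr²·T⁴, so T⁴ = (1−a)S/(4σ).
T⁴ = 0.870·25430/(4·5.67×10⁻⁸) = 9.756×10¹⁰ K⁴.

T ≈ 559 K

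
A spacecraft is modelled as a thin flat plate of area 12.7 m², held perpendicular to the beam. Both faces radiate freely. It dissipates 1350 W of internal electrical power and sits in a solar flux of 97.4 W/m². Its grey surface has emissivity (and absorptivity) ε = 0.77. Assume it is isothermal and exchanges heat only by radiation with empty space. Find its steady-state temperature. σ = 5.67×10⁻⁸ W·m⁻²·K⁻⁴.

At steady state, absorbed solar power + internal power = radiated power.
Absorbed: α·S·A_cross = 0.77·97.4·12.70 = 952.5 W (cross-section A).
Total input = 952.5 + 1350 = 2302 W.
Radiated: εσ·A_surf·T⁴ with A_surf = 2A = 25.40 m².
T⁴ = 2302/(0.77·5.67×10⁻⁸·25.40) = 2.076×10⁹ K⁴.

T ≈ 213 K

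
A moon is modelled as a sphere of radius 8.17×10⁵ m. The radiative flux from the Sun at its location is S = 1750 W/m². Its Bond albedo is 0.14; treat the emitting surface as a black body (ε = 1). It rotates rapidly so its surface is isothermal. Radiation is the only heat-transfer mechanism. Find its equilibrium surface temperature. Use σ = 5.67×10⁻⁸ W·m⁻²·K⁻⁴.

T ≈ 285 K

At equilibrium, absorbed power = emitted power.
Absorbing cross-section = πr² = 2.097×10¹² m²; emitting surface = 4πr² = 8.388×10¹² m² (ratio 4).
(1−a)S·A_cross = εσ·A_surf·T⁴  ⇒  T⁴ = (1−a)S/(4σ).
T⁴ = 0.860·1750/(4·5.67×10⁻⁸) = 6.636×10⁹ K⁴.
T = (6.636×10⁹)^(1/4).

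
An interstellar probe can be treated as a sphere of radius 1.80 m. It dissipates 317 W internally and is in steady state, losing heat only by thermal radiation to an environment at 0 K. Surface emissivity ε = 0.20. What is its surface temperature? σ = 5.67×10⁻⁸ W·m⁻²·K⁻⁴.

T ≈ 162 K

Steady state: internal power = radiated power, P = εσA T⁴.
Radiating area A = 4πr² = 40.72 m².
T⁴ = P/(εσA) = 317/(0.20·5.67×10⁻⁸·40.72) = 6.866×10⁸ K⁴.
T = (6.866×10⁸)^(1/4).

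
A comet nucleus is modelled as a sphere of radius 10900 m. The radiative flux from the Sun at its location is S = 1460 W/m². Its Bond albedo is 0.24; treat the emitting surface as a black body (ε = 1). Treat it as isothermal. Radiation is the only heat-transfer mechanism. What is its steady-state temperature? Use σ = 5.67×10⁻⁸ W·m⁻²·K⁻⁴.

T ≈ 264 K

At equilibrium, absorbed power = emitted power.
Absorbing cross-section = πr² = 3.733×10⁸ m²; emitting surface = 4πr² = 1.493×10⁹ m² (ratio 4).
(1−a)S·A_cross = εσ·A_surf·T⁴  ⇒  T⁴ = (1−a)S/(4σ).
T⁴ = 0.760·1460/(4·5.67×10⁻⁸) = 4.892×10⁹ K⁴.
T = (4.892×10⁹)^(1/4).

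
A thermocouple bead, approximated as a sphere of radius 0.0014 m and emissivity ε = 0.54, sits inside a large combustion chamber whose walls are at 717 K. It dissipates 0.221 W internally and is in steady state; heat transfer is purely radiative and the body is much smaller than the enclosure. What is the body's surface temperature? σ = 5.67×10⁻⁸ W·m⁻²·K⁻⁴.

For a small grey body in a large enclosure, net radiated power = εσA(T⁴ − T_w⁴).
Steady state: P = εσA(T⁴ − T_w⁴) with A = 4πr² = 2.463×10⁻⁵ m².
T⁴ = P/(εσA) + T_w⁴ = 0.221/(0.54·5.67×10⁻⁸·2.463×10⁻⁵) + (717)⁴
    = 2.931×10¹¹ + 2.643×10¹¹ = 5.573×10¹¹ K⁴.

T ≈ 864 K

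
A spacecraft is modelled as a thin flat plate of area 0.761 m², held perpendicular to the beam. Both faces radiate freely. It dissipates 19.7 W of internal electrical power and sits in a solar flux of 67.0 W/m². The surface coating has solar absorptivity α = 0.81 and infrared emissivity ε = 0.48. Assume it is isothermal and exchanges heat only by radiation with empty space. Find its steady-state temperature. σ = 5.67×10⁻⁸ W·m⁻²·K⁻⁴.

At steady state, absorbed solar power + internal power = radiated power.
Absorbed: α·S·A_cross = 0.81·67.0·0.7610 = 41.30 W (cross-section A).
Total input = 41.30 + 19.7 = 61.00 W.
Radiated: εσ·A_surf·T⁴ with A_surf = 2A = 1.522 m².
T⁴ = 61.00/(0.48·5.67×10⁻⁸·1.522) = 1.473×10⁹ K⁴.

T ≈ 196 K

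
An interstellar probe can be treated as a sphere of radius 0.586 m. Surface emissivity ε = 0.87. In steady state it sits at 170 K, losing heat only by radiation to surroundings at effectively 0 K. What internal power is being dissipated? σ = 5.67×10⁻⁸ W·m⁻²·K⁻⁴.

Steady state: P = εσA T⁴.
A = 4πr² = 4.315 m²; T⁴ = (170)⁴ = 8.352×10⁸ K⁴.
P = 0.87 × 5.67×10⁻⁸ × 4.315 × 8.352×10⁸.

P ≈ 178 W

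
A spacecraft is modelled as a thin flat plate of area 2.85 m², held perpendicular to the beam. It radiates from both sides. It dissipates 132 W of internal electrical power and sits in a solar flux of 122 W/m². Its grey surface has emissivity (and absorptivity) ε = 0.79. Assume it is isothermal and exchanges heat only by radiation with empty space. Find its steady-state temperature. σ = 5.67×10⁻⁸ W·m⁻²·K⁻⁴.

T ≈ 200 K

At steady state, absorbed solar power + internal power = radiated power.
Absorbed: α·S·A_cross = 0.79·122·2.850 = 274.7 W (cross-section A).
Total input = 274.7 + 132 = 406.7 W.
Radiated: εσ·A_surf·T⁴ with A_surf = 2A = 5.700 m².
T⁴ = 406.7/(0.79·5.67×10⁻⁸·5.700) = 1.593×10⁹ K⁴.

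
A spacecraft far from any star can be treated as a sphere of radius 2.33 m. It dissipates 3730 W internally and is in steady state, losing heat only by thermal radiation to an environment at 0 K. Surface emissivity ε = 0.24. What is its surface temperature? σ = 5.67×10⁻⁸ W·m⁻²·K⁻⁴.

T ≈ 252 K

Steady state: internal power = radiated power, P = εσA T⁴.
Radiating area A = 4πr² = 68.22 m².
T⁴ = P/(εσA) = 3730/(0.24·5.67×10⁻⁸·68.22) = 4.018×10⁹ K⁴.
T = (4.018×10⁹)^(1/4).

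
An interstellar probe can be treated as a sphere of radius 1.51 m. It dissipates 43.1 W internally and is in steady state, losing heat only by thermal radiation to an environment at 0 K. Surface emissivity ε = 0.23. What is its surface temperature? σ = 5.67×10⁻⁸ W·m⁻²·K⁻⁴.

Steady state: internal power = radiated power, P = εσA T⁴.
Radiating area A = 4πr² = 28.65 m².
T⁴ = P/(εσA) = 43.1/(0.23·5.67×10⁻⁸·28.65) = 1.153×10⁸ K⁴.
T = (1.153×10⁸)^(1/4).

T ≈ 104 K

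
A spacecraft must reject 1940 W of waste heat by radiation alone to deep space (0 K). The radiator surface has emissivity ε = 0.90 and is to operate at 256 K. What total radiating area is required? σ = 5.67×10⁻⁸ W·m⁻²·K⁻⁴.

A ≈ 8.85 m²

P = εσA T⁴ ⇒ A = P/(εσT⁴).
T⁴ = 4.295×10⁹ K⁴.
A = 1940/(0.90 × 5.67×10⁻⁸ × 4.295×10⁹).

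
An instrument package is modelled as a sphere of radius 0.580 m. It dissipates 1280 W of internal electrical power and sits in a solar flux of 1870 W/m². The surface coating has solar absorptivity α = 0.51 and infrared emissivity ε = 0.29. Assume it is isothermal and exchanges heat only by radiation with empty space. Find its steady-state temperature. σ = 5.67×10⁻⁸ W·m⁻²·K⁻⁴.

At steady state, absorbed solar power + internal power = radiated power.
Absorbed: α·S·A_cross = 0.51·1870·1.057 = 1008 W (cross-section πr²).
Total input = 1008 + 1280 = 2288 W.
Radiated: εσ·A_surf·T⁴ with A_surf = 4πr² = 4.227 m².
T⁴ = 2288/(0.29·5.67×10⁻⁸·4.227) = 3.291×10¹⁰ K⁴.

T ≈ 426 K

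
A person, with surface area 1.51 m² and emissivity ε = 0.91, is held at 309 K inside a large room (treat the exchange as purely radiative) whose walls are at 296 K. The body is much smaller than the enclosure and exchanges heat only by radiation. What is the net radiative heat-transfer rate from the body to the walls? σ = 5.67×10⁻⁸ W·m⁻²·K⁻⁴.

P_net ≈ 112 W

For a small grey body in a large enclosure: P_net = εσA(T_body⁴ − T_wall⁴).
A = 1.51 m²; T_body⁴ − T_wall⁴ = 9.117×10⁹ − 7.677×10⁹ = 1.440×10⁹ K⁴.
|P_net| = 0.91·5.67×10⁻⁸·1.510·1.440×10⁹.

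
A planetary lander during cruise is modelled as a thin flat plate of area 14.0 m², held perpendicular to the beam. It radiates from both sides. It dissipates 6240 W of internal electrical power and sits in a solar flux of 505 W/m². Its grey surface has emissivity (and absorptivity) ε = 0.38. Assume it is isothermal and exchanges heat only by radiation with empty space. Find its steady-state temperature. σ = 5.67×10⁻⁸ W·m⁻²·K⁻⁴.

At steady state, absorbed solar power + internal power = radiated power.
Absorbed: α·S·A_cross = 0.38·505·14.00 = 2687 W (cross-section A).
Total input = 2687 + 6240 = 8927 W.
Radiated: εσ·A_surf·T⁴ with A_surf = 2A = 28.00 m².
T⁴ = 8927/(0.38·5.67×10⁻⁸·28.00) = 1.480×10¹⁰ K⁴.

T ≈ 349 K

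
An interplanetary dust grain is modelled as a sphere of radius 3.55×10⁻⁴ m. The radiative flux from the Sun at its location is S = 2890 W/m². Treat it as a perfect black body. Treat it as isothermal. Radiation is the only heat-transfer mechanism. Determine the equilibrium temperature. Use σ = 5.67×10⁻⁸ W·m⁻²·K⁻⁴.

T ≈ 336 K

At equilibrium, absorbed power = emitted power.
Absorbing cross-section = πr² = 3.959×10⁻⁷ m²; emitting surface = 4πr² = 1.584×10⁻⁶ m² (ratio 4).
S·A_cross = εσ·A_surf·T⁴  ⇒  T⁴ = S/(4σ).
T⁴ = 1.00·2890/(4·5.67×10⁻⁸) = 1.274×10¹⁰ K⁴.
T = (1.274×10¹⁰)^(1/4).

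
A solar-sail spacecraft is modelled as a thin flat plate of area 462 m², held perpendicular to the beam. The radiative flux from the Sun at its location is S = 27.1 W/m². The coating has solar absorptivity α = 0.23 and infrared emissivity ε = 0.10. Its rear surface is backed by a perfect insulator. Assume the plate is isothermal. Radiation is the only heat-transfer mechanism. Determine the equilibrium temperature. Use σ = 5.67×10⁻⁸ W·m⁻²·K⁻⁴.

T ≈ 182 K

At equilibrium, absorbed power = emitted power.
Absorbing cross-section = A = 462.0 m²; emitting surface = A = 462.0 m² (ratio 1).
αS·A_cross = εσ·A_surf·T⁴  ⇒  T⁴ = αS/(ε·1σ).
T⁴ = 0.230·27.1/(0.10·1·5.67×10⁻⁸) = 1.099×10⁹ K⁴.
T = (1.099×10⁹)^(1/4).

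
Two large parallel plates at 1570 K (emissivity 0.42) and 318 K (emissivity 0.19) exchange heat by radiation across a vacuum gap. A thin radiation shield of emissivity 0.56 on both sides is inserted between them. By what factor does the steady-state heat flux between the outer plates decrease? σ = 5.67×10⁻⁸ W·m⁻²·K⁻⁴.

Without shield: q₀ = σΔ(T⁴)/(1/ε₁+1/ε₂−1) with denominator 6.644.
With shield the two gaps are in series; the resistances add: (1/ε₁+1/ε_s−1)+(1/ε_s+1/ε₂−1) = 3.167+6.049 = 9.216.
Heat-flux ratio q₀/q = 9.216/6.644.

factor ≈ 1.39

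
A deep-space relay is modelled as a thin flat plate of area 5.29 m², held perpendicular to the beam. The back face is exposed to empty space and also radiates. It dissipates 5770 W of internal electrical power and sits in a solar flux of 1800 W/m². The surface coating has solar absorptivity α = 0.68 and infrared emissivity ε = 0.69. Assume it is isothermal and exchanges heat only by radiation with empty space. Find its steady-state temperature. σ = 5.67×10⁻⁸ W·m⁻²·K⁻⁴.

At steady state, absorbed solar power + internal power = radiated power.
Absorbed: α·S·A_cross = 0.68·1800·5.290 = 6475 W (cross-section A).
Total input = 6475 + 5770 = 12240 W.
Radiated: εσ·A_surf·T⁴ with A_surf = 2A = 10.58 m².
T⁴ = 12240/(0.69·5.67×10⁻⁸·10.58) = 2.958×10¹⁰ K⁴.

T ≈ 415 K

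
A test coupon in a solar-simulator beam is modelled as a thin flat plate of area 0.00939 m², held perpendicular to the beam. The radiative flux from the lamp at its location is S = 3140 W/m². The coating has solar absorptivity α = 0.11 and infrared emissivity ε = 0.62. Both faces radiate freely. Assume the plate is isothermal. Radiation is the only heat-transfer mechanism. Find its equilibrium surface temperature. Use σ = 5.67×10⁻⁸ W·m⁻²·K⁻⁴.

T ≈ 265 K

At equilibrium, absorbed power = emitted power.
Absorbing cross-section = A = 0.009390 m²; emitting surface = 2A = 0.01878 m² (ratio 2).
αS·A_cross = εσ·A_surf·T⁴  ⇒  T⁴ = αS/(ε·2σ).
T⁴ = 0.110·3140/(0.62·2·5.67×10⁻⁸) = 4.913×10⁹ K⁴.
T = (4.913×10⁹)^(1/4).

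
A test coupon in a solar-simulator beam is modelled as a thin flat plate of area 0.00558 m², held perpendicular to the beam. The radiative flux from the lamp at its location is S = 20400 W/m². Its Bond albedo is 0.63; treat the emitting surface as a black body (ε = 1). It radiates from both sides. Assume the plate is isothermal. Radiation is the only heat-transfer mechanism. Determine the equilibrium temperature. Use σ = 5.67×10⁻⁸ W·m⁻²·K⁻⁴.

At equilibrium, absorbed power = emitted power.
Absorbing cross-section = A = 0.005580 m²; emitting surface = 2A = 0.01116 m² (ratio 2).
(1−a)S·A_cross = εσ·A_surf·T⁴  ⇒  T⁴ = (1−a)S/(2σ).
T⁴ = 0.370·20400/(2·5.67×10⁻⁸) = 6.656×10¹⁰ K⁴.
T = (6.656×10¹⁰)^(1/4).

T ≈ 508 K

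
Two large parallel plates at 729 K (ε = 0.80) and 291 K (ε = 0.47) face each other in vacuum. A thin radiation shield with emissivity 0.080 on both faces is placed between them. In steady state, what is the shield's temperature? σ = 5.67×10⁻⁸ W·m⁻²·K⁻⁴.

In steady state the net flux on the hot side equals that on the cold side.
σ(T₁⁴−T_s⁴)/D₁ = σ(T_s⁴−T₂⁴)/D₂, with D₁ = 1/ε₁+1/ε_s−1 = 12.75, D₂ = 1/ε_s+1/ε₂−1 = 13.63.
Solve for T_s⁴: T_s⁴ = (D₂·T₁⁴ + D₁·T₂⁴)/(D₁+D₂) = 1.494×10¹¹ K⁴.

T_s ≈ 622 K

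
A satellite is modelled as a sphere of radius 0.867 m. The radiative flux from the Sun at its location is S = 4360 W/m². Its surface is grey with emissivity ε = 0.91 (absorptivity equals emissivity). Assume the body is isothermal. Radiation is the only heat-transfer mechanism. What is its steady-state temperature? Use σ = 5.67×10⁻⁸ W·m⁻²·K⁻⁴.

T ≈ 372 K

At equilibrium, absorbed power = emitted power.
Absorbing cross-section = πr² = 2.362 m²; emitting surface = 4πr² = 9.446 m² (ratio 4).
εS·A_cross = εσ·A_surf·T⁴  ⇒  T⁴ = S/(4σ)   (ε cancels).
T⁴ = 4360/(4·5.67×10⁻⁸) = 1.922×10¹⁰ K⁴.
T = (1.922×10¹⁰)^(1/4).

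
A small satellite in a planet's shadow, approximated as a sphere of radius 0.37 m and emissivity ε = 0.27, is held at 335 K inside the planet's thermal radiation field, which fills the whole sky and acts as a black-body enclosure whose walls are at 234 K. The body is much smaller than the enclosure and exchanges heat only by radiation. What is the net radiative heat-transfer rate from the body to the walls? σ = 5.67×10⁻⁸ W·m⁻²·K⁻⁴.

P_net ≈ 253 W

For a small grey body in a large enclosure: P_net = εσA(T_body⁴ − T_wall⁴).
A = 4πr² = 1.720 m²; T_body⁴ − T_wall⁴ = 1.259×10¹⁰ − 2.998×10⁹ = 9.596×10⁹ K⁴.
|P_net| = 0.27·5.67×10⁻⁸·1.720·9.596×10⁹.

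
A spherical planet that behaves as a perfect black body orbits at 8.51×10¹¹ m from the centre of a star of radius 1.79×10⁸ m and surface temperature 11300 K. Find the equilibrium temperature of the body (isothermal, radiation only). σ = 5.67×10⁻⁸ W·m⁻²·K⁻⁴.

T ≈ 116 K

The star's surface emits σT_*⁴; at distance d the flux is S = σT_*⁴(R_*/d)².
S = 5.67×10⁻⁸·(11300)⁴·(1.79×10⁸/8.51×10¹¹)² = 40.90 W/m².
For an isothermal sphere T⁴ = (1−a)S/(4σ) = 1.803×10⁸ K⁴.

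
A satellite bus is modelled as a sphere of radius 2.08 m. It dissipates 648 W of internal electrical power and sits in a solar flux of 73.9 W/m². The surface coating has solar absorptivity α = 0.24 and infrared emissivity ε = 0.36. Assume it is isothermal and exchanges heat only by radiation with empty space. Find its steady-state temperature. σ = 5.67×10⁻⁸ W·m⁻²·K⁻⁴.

T ≈ 168 K

At steady state, absorbed solar power + internal power = radiated power.
Absorbed: α·S·A_cross = 0.24·73.9·13.59 = 241.1 W (cross-section πr²).
Total input = 241.1 + 648 = 889.1 W.
Radiated: εσ·A_surf·T⁴ with A_surf = 4πr² = 54.37 m².
T⁴ = 889.1/(0.36·5.67×10⁻⁸·54.37) = 8.011×10⁸ K⁴.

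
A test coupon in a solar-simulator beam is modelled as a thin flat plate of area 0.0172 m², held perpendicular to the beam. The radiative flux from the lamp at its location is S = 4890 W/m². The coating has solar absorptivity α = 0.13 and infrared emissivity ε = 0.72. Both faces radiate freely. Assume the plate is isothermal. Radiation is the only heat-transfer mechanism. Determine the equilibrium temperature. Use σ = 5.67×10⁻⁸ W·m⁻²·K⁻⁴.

T ≈ 297 K

At equilibrium, absorbed power = emitted power.
Absorbing cross-section = A = 0.01720 m²; emitting surface = 2A = 0.03440 m² (ratio 2).
αS·A_cross = εσ·A_surf·T⁴  ⇒  T⁴ = αS/(ε·2σ).
T⁴ = 0.130·4890/(0.72·2·5.67×10⁻⁸) = 7.786×10⁹ K⁴.
T = (7.786×10⁹)^(1/4).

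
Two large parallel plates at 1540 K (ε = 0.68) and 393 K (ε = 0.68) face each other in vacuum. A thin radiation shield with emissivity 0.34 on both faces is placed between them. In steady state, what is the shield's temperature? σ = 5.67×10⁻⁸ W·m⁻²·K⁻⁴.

T_s ≈ 1300 K

In steady state the net flux on the hot side equals that on the cold side.
σ(T₁⁴−T_s⁴)/D₁ = σ(T_s⁴−T₂⁴)/D₂, with D₁ = 1/ε₁+1/ε_s−1 = 3.412, D₂ = 1/ε_s+1/ε₂−1 = 3.412.
Solve for T_s⁴: T_s⁴ = (D₂·T₁⁴ + D₁·T₂⁴)/(D₁+D₂) = 2.824×10¹² K⁴.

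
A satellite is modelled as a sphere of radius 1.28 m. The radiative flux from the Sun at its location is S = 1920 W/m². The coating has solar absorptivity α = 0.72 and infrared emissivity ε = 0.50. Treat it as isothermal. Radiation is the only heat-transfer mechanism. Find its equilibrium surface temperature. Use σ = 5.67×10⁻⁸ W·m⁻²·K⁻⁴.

At equilibrium, absorbed power = emitted power.
Absorbing cross-section = πr² = 5.147 m²; emitting surface = 4πr² = 20.59 m² (ratio 4).
αS·A_cross = εσ·A_surf·T⁴  ⇒  T⁴ = αS/(ε·4σ).
T⁴ = 0.720·1920/(0.50·4·5.67×10⁻⁸) = 1.219×10¹⁰ K⁴.
T = (1.219×10¹⁰)^(1/4).

T ≈ 332 K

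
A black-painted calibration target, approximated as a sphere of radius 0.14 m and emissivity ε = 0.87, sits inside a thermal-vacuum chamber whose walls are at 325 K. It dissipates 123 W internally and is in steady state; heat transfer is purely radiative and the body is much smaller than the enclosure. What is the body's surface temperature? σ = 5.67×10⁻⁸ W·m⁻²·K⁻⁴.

T ≈ 382 K

For a small grey body in a large enclosure, net radiated power = εσA(T⁴ − T_w⁴).
Steady state: P = εσA(T⁴ − T_w⁴) with A = 4πr² = 0.2463 m².
T⁴ = P/(εσA) + T_w⁴ = 123/(0.87·5.67×10⁻⁸·0.2463) + (325)⁴
    = 1.012×10¹⁰ + 1.116×10¹⁰ = 2.128×10¹⁰ K⁴.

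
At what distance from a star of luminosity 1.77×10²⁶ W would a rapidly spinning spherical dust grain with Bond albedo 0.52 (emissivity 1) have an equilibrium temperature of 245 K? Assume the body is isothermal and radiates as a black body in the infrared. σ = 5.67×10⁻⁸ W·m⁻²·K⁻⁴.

For an isothermal black-emitting sphere, (1−a)S·πr² = σ·4πr²·T⁴ ⇒ S = 4σT⁴/(1−a).
S = 4·5.67×10⁻⁸·(245)⁴/0.480 = 1702 W/m².
Flux falls as S = L/(4πd²), so d = √(L/(4πS)) = √(1.77×10²⁶/(4π·1702)).

d ≈ 9.10×10¹⁰ m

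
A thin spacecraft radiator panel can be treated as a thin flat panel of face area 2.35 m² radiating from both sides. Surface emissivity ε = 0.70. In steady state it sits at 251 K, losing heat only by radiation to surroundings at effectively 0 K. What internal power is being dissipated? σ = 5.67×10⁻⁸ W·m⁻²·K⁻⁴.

Steady state: P = εσA T⁴.
A = 2·2.35 = 4.700 m²; T⁴ = (251)⁴ = 3.969×10⁹ K⁴.
P = 0.70 × 5.67×10⁻⁸ × 4.700 × 3.969×10⁹.

P ≈ 740 W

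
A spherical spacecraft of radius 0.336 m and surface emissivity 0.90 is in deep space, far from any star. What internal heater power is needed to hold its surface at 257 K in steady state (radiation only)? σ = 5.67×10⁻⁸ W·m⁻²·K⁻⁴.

P ≈ 316 W

P = εσ·4πr²·T⁴.
4πr² = 1.419 m²; T⁴ = 4.362×10⁹ K⁴.
P = 0.90·5.67×10⁻⁸·1.419·4.362×10⁹.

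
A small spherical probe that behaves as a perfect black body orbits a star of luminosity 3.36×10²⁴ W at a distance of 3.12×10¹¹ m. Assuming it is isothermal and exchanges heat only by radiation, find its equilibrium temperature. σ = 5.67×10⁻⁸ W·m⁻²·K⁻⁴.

First find the stellar flux at distance d: S = L/(4πd²) = 3.36×10²⁴/(4π·(3.12×10¹¹)²) = 2.747 W/m².
For an isothermal sphere, absorbed (1−a)S·πr² = emitted σ·4πr²·T⁴, so T⁴ = (1−a)S/(4σ).
T⁴ = 1.00·2.747/(4·5.67×10⁻⁸) = 1.211×10⁷ K⁴.

T ≈ 59.0 K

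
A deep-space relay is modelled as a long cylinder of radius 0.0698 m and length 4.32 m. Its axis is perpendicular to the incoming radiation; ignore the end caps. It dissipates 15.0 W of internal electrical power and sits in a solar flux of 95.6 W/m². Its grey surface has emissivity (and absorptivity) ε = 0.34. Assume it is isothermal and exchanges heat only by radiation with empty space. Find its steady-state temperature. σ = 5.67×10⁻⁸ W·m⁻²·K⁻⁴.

T ≈ 175 K

At steady state, absorbed solar power + internal power = radiated power.
Absorbed: α·S·A_cross = 0.34·95.6·0.6031 = 19.60 W (cross-section 2rL).
Total input = 19.60 + 15.0 = 34.60 W.
Radiated: εσ·A_surf·T⁴ with A_surf = 2πrL = 1.895 m².
T⁴ = 34.60/(0.34·5.67×10⁻⁸·1.895) = 9.474×10⁸ K⁴.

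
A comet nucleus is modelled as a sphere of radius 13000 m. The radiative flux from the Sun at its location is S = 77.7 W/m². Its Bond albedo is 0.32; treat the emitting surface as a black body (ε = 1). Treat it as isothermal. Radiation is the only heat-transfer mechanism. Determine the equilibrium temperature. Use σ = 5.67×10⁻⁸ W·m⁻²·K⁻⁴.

At equilibrium, absorbed power = emitted power.
Absorbing cross-section = πr² = 5.309×10⁸ m²; emitting surface = 4πr² = 2.124×10⁹ m² (ratio 4).
(1−a)S·A_cross = εσ·A_surf·T⁴  ⇒  T⁴ = (1−a)S/(4σ).
T⁴ = 0.680·77.7/(4·5.67×10⁻⁸) = 2.330×10⁸ K⁴.
T = (2.330×10⁸)^(1/4).

T ≈ 124 K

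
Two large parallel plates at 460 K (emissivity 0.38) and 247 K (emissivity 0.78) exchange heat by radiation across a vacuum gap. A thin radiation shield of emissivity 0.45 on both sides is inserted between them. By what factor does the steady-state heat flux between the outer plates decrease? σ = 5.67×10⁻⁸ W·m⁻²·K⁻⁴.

Without shield: q₀ = σΔ(T⁴)/(1/ε₁+1/ε₂−1) with denominator 2.914.
With shield the two gaps are in series; the resistances add: (1/ε₁+1/ε_s−1)+(1/ε_s+1/ε₂−1) = 3.854+2.504 = 6.358.
Heat-flux ratio q₀/q = 6.358/2.914.

factor ≈ 2.18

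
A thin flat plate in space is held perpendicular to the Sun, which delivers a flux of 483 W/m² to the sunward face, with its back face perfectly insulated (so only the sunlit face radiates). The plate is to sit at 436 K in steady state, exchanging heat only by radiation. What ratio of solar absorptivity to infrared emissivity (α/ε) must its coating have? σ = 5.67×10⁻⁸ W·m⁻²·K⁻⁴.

Balance: αS·A = εσ·1A·T⁴ ⇒ α/ε = σT⁴/S.
α/ε = 5.67×10⁻⁸·(436)⁴/483 = 5.67×10⁻⁸·3.614×10¹⁰/483.

α/ε ≈ 4.24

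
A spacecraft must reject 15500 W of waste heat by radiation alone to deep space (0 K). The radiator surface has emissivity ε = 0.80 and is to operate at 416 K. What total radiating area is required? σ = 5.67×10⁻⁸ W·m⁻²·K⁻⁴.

P = εσA T⁴ ⇒ A = P/(εσT⁴).
T⁴ = 2.995×10¹⁰ K⁴.
A = 15500/(0.80 × 5.67×10⁻⁸ × 2.995×10¹⁰).

A ≈ 11.4 m²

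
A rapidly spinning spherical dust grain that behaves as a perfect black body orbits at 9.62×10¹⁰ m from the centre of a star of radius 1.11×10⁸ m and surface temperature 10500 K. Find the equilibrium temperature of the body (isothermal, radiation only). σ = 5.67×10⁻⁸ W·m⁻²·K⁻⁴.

The star's surface emits σT_*⁴; at distance d the flux is S = σT_*⁴(R_*/d)².
S = 5.67×10⁻⁸·(10500)⁴·(1.11×10⁸/9.62×10¹⁰)² = 917.6 W/m².
For an isothermal sphere T⁴ = (1−a)S/(4σ) = 4.046×10⁹ K⁴.

T ≈ 252 K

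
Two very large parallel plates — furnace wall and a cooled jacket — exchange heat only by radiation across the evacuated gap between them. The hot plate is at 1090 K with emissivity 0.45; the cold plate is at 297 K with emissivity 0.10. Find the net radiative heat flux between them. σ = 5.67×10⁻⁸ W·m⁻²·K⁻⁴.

q ≈ 7090 W/m²

For two infinite grey parallel plates, q = σ(T₁⁴ − T₂⁴)/(1/ε₁ + 1/ε₂ − 1).
T₁⁴ − T₂⁴ = 1.412×10¹² − 7.781×10⁹ = 1.404×10¹² K⁴.
1/ε₁ + 1/ε₂ − 1 = 2.222 + 10.00 − 1 = 11.22.
q = 5.67×10⁻⁸ × 1.404×10¹² / 11.22.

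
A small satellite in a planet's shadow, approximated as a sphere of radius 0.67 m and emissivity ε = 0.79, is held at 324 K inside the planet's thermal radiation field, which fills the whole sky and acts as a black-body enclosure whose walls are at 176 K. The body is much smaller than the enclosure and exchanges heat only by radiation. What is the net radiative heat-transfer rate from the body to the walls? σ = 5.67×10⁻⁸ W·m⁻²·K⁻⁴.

P_net ≈ 2540 W

For a small grey body in a large enclosure: P_net = εσA(T_body⁴ − T_wall⁴).
A = 4πr² = 5.641 m²; T_body⁴ − T_wall⁴ = 1.102×10¹⁰ − 9.595×10⁸ = 1.006×10¹⁰ K⁴.
|P_net| = 0.79·5.67×10⁻⁸·5.641·1.006×10¹⁰.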